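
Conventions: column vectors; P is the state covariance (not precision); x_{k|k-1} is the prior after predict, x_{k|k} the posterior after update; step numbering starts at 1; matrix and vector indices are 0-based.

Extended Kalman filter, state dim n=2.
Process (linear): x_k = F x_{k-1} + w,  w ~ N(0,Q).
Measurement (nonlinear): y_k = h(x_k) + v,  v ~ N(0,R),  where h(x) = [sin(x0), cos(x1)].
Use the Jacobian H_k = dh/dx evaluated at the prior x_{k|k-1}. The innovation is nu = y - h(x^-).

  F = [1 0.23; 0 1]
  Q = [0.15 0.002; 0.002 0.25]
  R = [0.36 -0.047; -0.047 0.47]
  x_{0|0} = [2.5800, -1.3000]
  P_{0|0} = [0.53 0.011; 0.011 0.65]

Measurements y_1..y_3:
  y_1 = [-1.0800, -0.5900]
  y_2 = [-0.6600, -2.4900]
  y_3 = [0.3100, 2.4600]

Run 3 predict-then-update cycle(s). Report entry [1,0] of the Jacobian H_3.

step 1: x^-=[2.2810, -1.3000]  P^-=[0.7194 0.1625; 0.1625 0.9000]  H_jac=[-0.6520 0.0000; 0.0000 0.9636]  S=[0.6658 -0.1491; -0.1491 1.3056]  K=[-0.6954 0.0405; -0.0107 0.6630]  nu=[-1.8382, -0.8575]  x^+=[3.5246, -1.8489]  P^+=[0.3869 0.0537; 0.0537 0.3239]
step 2: x^-=[3.0993, -1.8489]  P^-=[0.5787 0.1302; 0.1302 0.5739]  H_jac=[-0.9991 0.0000; 0.0000 0.9616]  S=[0.9377 -0.1721; -0.1721 1.0007]  K=[-0.6130 0.0197; -0.0387 0.5448]  nu=[-0.7022, -2.2155]  x^+=[3.4862, -3.0288]  P^+=[0.2218 0.0396; 0.0396 0.2682]
step 3: x^-=[2.7896, -3.0288]  P^-=[0.4042 0.1033; 0.1033 0.5182]  H_jac=[-0.9387 0.0000; 0.0000 0.1126]  S=[0.7162 -0.0579; -0.0579 0.4766]  K=[-0.5331 -0.0404; -0.1267 0.1070]  nu=[-0.0348, 3.4536]  x^+=[2.6687, -2.6548]  P^+=[0.2024 0.0540; 0.0540 0.4997]

H_jac[1,0] = 0.0000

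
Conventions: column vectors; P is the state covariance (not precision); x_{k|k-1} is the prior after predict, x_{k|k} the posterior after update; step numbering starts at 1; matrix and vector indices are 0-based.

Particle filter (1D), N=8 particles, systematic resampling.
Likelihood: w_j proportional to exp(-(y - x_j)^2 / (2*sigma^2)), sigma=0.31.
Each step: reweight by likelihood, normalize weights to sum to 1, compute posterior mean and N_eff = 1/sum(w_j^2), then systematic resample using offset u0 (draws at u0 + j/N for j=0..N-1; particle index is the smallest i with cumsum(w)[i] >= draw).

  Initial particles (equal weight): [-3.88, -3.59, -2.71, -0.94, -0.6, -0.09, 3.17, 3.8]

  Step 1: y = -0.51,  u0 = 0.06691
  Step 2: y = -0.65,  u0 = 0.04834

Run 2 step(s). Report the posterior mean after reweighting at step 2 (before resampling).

step 1: w=[0.0000, 0.0000, 0.0000, 0.2196, 0.5509, 0.2295, 0.0000, 0.0000]  mean=-0.5576  Neff=2.4728  idx=[3, 3, 4, 4, 4, 4, 5, 5]
step 2: w=[0.1147, 0.1147, 0.1753, 0.1753, 0.1753, 0.1753, 0.0347, 0.0347]  mean=-0.6425  Neff=6.5951  idx=[0, 1, 2, 3, 3, 4, 5, 5]

post_mean = -0.6425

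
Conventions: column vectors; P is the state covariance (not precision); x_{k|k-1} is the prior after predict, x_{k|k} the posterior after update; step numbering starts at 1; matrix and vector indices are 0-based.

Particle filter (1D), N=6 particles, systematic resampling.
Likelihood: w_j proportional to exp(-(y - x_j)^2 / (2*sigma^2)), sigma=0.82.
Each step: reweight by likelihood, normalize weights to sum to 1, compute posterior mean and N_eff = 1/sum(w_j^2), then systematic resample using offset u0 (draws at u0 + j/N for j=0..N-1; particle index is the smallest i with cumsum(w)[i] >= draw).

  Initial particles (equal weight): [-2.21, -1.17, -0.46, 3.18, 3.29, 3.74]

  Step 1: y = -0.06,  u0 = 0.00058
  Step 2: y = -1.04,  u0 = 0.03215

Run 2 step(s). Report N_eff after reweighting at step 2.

N_eff = 5.6423

step 1: w=[0.0243, 0.3029, 0.6722, 0.0003, 0.0002, 0.0000]  mean=-0.7158  Neff=1.8374  idx=[0, 1, 2, 2, 2, 2]
step 2: w=[0.0810, 0.2212, 0.1745, 0.1745, 0.1745, 0.1745]  mean=-0.7587  Neff=5.6423  idx=[0, 1, 2, 3, 4, 5]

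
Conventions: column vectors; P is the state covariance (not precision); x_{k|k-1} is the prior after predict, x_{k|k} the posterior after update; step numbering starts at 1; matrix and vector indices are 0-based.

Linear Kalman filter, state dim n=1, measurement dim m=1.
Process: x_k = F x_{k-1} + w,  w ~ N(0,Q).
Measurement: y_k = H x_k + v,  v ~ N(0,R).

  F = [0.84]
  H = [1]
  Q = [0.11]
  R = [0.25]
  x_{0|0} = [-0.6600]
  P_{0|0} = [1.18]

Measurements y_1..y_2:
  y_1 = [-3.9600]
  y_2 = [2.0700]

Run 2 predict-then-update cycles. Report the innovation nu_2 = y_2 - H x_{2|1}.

step 1: x^-=[-0.5544]  P^-=[0.9426]  S=[1.1926]  K=[0.7904]  nu=[-3.4056]  x^+=[-3.2461]  P^+=[0.1976]
step 2: x^-=[-2.7267]  P^-=[0.2494]  S=[0.4994]  K=[0.4994]  nu=[4.7967]  x^+=[-0.3311]  P^+=[0.1249]

innov = [4.7967]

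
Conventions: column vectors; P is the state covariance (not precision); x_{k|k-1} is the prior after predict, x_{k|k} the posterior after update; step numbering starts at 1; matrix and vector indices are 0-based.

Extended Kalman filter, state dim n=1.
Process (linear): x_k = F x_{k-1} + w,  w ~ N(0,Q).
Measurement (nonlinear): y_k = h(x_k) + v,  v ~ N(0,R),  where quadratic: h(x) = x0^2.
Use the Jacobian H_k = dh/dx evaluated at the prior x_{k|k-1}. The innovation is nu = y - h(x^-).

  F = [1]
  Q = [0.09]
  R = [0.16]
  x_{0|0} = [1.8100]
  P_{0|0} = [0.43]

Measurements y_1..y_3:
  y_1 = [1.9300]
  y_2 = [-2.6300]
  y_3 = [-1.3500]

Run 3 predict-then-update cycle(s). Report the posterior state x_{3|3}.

x_post = [-0.0557]

step 1: x^-=[1.8100]  P^-=[0.5200]  H_jac=[3.6200]  S=[6.9743]  K=[0.2699]  nu=[-1.3461]  x^+=[1.4467]  P^+=[0.0119]
step 2: x^-=[1.4467]  P^-=[0.1019]  H_jac=[2.8934]  S=[1.0133]  K=[0.2910]  nu=[-4.7229]  x^+=[0.0721]  P^+=[0.0161]
step 3: x^-=[0.0721]  P^-=[0.1061]  H_jac=[0.1442]  S=[0.1622]  K=[0.0943]  nu=[-1.3552]  x^+=[-0.0557]  P^+=[0.1047]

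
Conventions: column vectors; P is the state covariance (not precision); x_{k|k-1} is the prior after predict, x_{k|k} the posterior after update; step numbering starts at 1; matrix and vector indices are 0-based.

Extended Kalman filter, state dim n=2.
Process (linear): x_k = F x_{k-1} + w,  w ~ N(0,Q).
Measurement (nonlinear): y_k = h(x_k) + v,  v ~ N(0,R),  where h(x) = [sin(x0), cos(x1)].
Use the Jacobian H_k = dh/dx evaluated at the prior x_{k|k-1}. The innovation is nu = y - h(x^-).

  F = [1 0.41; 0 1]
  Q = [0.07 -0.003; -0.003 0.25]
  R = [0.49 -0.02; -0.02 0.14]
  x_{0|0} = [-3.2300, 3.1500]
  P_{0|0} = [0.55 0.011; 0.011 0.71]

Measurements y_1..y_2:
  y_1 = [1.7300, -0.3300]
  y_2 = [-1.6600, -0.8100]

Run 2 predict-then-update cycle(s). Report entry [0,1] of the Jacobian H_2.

H_jac[0,1] = 0.0000

step 1: x^-=[-1.9385, 3.1500]  P^-=[0.7484 0.2991; 0.2991 0.9600]  H_jac=[-0.3595 0.0000; 0.0000 0.0084]  S=[0.5867 -0.0209; -0.0209 0.1401]  K=[-0.4603 -0.0507; -0.1822 0.0304]  nu=[2.6632, 0.6700]  x^+=[-3.1984, 2.6852]  P^+=[0.6247 0.2500; 0.2500 0.9402]
step 2: x^-=[-2.0975, 2.6852]  P^-=[1.0577 0.6325; 0.6325 1.1902]  H_jac=[-0.5027 0.0000; 0.0000 -0.4407]  S=[0.7573 0.1201; 0.1201 0.3711]  K=[-0.6145 -0.5521; -0.2063 -1.3464]  nu=[-0.7955, 0.0877]  x^+=[-1.6570, 2.7313]  P^+=[0.5771 0.1475; 0.1475 0.4184]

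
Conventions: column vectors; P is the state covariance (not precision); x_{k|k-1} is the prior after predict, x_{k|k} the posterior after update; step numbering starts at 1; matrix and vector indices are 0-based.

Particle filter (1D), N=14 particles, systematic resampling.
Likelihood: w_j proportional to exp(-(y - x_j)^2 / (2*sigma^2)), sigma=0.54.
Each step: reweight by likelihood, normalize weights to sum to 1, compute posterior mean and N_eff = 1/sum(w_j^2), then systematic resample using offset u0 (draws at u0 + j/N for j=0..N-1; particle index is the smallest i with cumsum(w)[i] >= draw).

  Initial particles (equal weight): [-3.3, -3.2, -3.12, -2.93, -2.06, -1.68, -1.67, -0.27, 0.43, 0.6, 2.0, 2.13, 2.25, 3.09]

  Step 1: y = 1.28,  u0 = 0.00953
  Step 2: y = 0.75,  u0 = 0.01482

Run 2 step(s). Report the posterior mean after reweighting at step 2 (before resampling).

step 1: w=[0.0000, 0.0000, 0.0000, 0.0000, 0.0000, 0.0000, 0.0000, 0.0098, 0.1743, 0.2723, 0.2473, 0.1743, 0.1199, 0.0022]  mean=1.3780  Neff=4.7501  idx=[7, 8, 8, 9, 9, 9, 9, 10, 10, 10, 11, 11, 11, 12]
step 2: w=[0.0278, 0.1390, 0.1390, 0.1594, 0.1594, 0.1594, 0.1594, 0.0114, 0.0114, 0.0114, 0.0063, 0.0063, 0.0063, 0.0035]  mean=0.6111  Neff=7.0637  idx=[0, 1, 1, 2, 2, 3, 3, 4, 4, 5, 5, 6, 6, 6]

post_mean = 0.6111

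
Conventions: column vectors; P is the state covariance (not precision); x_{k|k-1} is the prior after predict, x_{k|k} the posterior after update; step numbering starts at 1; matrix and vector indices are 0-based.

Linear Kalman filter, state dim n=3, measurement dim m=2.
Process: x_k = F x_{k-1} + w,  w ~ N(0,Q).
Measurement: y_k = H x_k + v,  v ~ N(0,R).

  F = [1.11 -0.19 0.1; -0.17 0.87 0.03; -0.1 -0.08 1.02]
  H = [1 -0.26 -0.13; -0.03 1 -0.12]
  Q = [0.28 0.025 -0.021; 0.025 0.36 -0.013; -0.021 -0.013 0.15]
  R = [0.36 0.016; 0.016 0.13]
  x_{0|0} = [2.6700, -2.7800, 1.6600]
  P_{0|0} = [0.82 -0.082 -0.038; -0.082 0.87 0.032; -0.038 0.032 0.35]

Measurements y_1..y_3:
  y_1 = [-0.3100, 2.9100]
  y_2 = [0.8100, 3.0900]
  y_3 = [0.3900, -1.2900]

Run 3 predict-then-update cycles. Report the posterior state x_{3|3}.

step 1: x^-=[3.6579, -2.8227, 1.6486]  P^-=[1.3502 -0.3523 -0.1065; -0.3523 1.0688 -0.0079; -0.1065 -0.0079 0.5291]  S=[2.0017 -0.6361; -0.6361 1.2299]  K=[0.7527 0.0803; -0.0421 0.8566; -0.1246 -0.1199]  nu=[-4.4875, 6.0403]  x^+=[0.7650, 2.5404, 1.4838]  P^+=[0.2851 0.0346 0.0294; 0.0346 0.1169 0.0432; 0.0294 0.0432 0.4994]
step 2: x^-=[0.5149, 2.1246, 1.2337]  P^-=[0.6307 -0.0081 0.0219; -0.0081 0.4489 0.0295; 0.0219 0.0295 0.6606]  S=[1.0328 -0.1230; -0.1230 0.5826]  K=[0.6195 0.0798; -0.0344 0.7577; -0.0817 -0.1038]  nu=[1.0079, 1.1289]  x^+=[1.2294, 2.9453, 1.0342]  P^+=[0.2428 0.0360 0.0703; 0.0360 0.1069 0.0653; 0.0703 0.0653 0.6496]
step 3: x^-=[0.9085, 2.3844, 0.6963]  P^-=[0.5875 0.0059 0.0832; 0.0059 0.4405 0.0463; 0.0832 0.0463 0.8045]  S=[0.9693 -0.1119; -0.1119 0.5718]  K=[0.6026 0.0799; -0.0312 0.7543; -0.0462 -0.1013]  nu=[0.1920, -3.5636]  x^+=[0.7393, -0.3096, 1.0485]  P^+=[0.2426 0.0402 0.1075; 0.0402 0.1090 0.0850; 0.1075 0.0850 0.7976]

x_post = [0.7393, -0.3096, 1.0485]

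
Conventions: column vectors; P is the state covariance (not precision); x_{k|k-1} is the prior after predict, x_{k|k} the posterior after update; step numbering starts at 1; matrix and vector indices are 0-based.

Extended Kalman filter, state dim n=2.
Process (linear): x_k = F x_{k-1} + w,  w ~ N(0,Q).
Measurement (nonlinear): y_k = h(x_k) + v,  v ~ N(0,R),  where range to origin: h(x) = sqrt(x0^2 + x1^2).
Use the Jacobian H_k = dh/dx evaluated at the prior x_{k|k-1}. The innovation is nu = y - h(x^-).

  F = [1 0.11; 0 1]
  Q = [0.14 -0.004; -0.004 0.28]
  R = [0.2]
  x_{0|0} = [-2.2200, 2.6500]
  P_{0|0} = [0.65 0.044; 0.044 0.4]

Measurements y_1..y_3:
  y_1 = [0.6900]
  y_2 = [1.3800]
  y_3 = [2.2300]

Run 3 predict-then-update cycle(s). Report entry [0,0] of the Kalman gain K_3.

K[0,0] = 0.0757

step 1: x^-=[-1.9285, 2.6500]  P^-=[0.8045 0.0840; 0.0840 0.6800]  H_jac=[-0.5884 0.8086]  S=[0.8432]  K=[-0.4809; 0.5935]  nu=[-2.5874]  x^+=[-0.6842, 1.1145]  P^+=[0.6095 0.3246; 0.3246 0.3830]
step 2: x^-=[-0.5616, 1.1145]  P^-=[0.8256 0.3628; 0.3628 0.6630]  H_jac=[-0.4500 0.8930]  S=[0.6044]  K=[-0.0788; 0.7096]  nu=[0.1320]  x^+=[-0.5720, 1.2081]  P^+=[0.8218 0.3965; 0.3965 0.3588]
step 3: x^-=[-0.4391, 1.2081]  P^-=[1.0534 0.4320; 0.4320 0.6388]  H_jac=[-0.3416 0.9398]  S=[0.6097]  K=[0.0757; 0.7425]  nu=[0.9445]  x^+=[-0.3677, 1.9095]  P^+=[1.0499 0.3977; 0.3977 0.3026]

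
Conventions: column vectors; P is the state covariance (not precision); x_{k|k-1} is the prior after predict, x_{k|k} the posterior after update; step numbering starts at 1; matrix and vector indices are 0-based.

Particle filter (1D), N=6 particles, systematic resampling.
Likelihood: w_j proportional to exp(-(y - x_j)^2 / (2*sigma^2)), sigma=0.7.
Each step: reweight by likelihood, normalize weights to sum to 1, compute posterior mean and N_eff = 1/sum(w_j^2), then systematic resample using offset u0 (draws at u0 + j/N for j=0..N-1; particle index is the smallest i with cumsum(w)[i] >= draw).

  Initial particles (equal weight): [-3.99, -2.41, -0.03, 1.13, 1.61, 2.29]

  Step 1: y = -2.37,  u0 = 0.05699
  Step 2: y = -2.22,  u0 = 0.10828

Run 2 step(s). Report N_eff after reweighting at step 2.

step 1: w=[0.0642, 0.9323, 0.0035, 0.0000, 0.0000, 0.0000]  mean=-2.5030  Neff=1.1450  idx=[0, 1, 1, 1, 1, 1]
step 2: w=[0.0084, 0.1983, 0.1983, 0.1983, 0.1983, 0.1983]  mean=-2.4233  Neff=5.0834  idx=[1, 2, 3, 4, 4, 5]

N_eff = 5.0834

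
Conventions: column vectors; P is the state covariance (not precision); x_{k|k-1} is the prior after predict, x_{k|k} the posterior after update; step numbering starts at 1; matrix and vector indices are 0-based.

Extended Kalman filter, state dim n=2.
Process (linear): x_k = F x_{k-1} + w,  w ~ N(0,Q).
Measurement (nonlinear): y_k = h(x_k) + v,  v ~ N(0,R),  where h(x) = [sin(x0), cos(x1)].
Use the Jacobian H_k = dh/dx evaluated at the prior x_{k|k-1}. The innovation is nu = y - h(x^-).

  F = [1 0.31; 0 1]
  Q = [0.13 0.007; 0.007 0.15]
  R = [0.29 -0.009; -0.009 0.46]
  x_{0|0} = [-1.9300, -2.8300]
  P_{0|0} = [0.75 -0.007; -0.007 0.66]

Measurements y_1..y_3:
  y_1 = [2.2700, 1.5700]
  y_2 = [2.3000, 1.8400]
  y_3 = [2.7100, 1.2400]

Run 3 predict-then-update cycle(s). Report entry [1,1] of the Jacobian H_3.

step 1: x^-=[-2.8073, -2.8300]  P^-=[0.9391 0.2046; 0.2046 0.8100]  H_jac=[-0.9446 0.0000; 0.0000 0.3066]  S=[1.1280 -0.0683; -0.0683 0.5361]  K=[-0.7854 0.0170; -0.1444 0.4448]  nu=[2.5981, 2.5218]  x^+=[-4.8050, -2.0835]  P^+=[0.2413 0.0486; 0.0486 0.6716]
step 2: x^-=[-5.4509, -2.0835]  P^-=[0.4659 0.2638; 0.2638 0.8216]  H_jac=[0.6732 0.0000; 0.0000 0.8714]  S=[0.5011 0.1457; 0.1457 1.0839]  K=[0.5872 0.1331; 0.1688 0.6379]  nu=[1.5605, 2.3306]  x^+=[-4.2244, -0.3335]  P^+=[0.2512 0.0642; 0.0642 0.3350]
step 3: x^-=[-4.3277, -0.3335]  P^-=[0.4532 0.1750; 0.1750 0.4850]  H_jac=[-0.3752 0.0000; 0.0000 0.3274]  S=[0.3538 -0.0305; -0.0305 0.5120]  K=[-0.4734 0.0837; -0.1597 0.3006]  nu=[1.7831, 0.2951]  x^+=[-5.1471, -0.5296]  P^+=[0.3679 0.1307; 0.1307 0.4268]

H_jac[1,1] = 0.3274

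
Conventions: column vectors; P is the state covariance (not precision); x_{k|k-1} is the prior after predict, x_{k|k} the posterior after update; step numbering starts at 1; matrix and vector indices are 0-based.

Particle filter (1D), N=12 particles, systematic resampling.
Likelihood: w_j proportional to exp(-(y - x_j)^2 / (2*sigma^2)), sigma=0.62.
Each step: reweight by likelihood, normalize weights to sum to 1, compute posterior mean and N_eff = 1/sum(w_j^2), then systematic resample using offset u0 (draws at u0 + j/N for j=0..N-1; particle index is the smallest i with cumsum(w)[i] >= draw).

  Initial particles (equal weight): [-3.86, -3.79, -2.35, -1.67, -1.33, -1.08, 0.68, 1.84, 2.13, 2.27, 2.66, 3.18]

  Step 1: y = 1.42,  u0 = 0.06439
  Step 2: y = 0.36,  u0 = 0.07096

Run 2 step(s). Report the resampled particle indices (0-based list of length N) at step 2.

resampled_idx = [0, 0, 0, 0, 0, 1, 1, 1, 1, 1, 3, 8]

step 1: w=[0.0000, 0.0000, 0.0000, 0.0000, 0.0000, 0.0001, 0.2088, 0.3385, 0.2210, 0.1663, 0.0576, 0.0076]  mean=1.7903  Neff=4.2006  idx=[6, 6, 7, 7, 7, 7, 8, 8, 8, 9, 9, 10]
step 2: w=[0.4266, 0.4266, 0.0282, 0.0282, 0.0282, 0.0282, 0.0083, 0.0083, 0.0083, 0.0042, 0.0042, 0.0005]  mean=0.8614  Neff=2.7212  idx=[0, 0, 0, 0, 0, 1, 1, 1, 1, 1, 3, 8]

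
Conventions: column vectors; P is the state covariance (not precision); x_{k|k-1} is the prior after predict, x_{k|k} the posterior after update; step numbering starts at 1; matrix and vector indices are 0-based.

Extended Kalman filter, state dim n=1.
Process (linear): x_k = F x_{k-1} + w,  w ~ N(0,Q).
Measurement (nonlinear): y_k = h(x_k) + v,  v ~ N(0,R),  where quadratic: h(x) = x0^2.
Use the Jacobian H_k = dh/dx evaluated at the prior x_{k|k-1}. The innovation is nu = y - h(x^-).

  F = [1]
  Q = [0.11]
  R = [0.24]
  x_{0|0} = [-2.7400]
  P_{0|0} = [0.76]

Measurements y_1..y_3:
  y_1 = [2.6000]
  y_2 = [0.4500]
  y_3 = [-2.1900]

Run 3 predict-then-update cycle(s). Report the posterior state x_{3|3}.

x_post = [-0.0302]

step 1: x^-=[-2.7400]  P^-=[0.8700]  H_jac=[-5.4800]  S=[26.3664]  K=[-0.1808]  nu=[-4.9076]  x^+=[-1.8526]  P^+=[0.0079]
step 2: x^-=[-1.8526]  P^-=[0.1179]  H_jac=[-3.7052]  S=[1.8589]  K=[-0.2350]  nu=[-2.9821]  x^+=[-1.1517]  P^+=[0.0152]
step 3: x^-=[-1.1517]  P^-=[0.1252]  H_jac=[-2.3033]  S=[0.9044]  K=[-0.3189]  nu=[-3.5163]  x^+=[-0.0302]  P^+=[0.0332]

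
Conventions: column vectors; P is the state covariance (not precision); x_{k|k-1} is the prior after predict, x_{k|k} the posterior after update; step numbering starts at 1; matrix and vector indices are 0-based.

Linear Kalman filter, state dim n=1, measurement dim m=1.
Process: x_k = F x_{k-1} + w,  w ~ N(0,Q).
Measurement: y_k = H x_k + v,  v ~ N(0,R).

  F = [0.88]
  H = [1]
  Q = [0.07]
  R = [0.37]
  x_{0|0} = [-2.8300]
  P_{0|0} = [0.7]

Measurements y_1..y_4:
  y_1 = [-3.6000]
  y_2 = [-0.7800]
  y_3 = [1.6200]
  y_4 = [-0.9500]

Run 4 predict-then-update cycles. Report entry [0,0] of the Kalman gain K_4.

step 1: x^-=[-2.4904]  P^-=[0.6121]  S=[0.9821]  K=[0.6232]  nu=[-1.1096]  x^+=[-3.1820]  P^+=[0.2306]
step 2: x^-=[-2.8001]  P^-=[0.2486]  S=[0.6186]  K=[0.4019]  nu=[2.0201]  x^+=[-1.9883]  P^+=[0.1487]
step 3: x^-=[-1.7497]  P^-=[0.1851]  S=[0.5551]  K=[0.3335]  nu=[3.3697]  x^+=[-0.6259]  P^+=[0.1234]
step 4: x^-=[-0.5508]  P^-=[0.1656]  S=[0.5356]  K=[0.3091]  nu=[-0.3992]  x^+=[-0.6742]  P^+=[0.1144]

K[0,0] = 0.3091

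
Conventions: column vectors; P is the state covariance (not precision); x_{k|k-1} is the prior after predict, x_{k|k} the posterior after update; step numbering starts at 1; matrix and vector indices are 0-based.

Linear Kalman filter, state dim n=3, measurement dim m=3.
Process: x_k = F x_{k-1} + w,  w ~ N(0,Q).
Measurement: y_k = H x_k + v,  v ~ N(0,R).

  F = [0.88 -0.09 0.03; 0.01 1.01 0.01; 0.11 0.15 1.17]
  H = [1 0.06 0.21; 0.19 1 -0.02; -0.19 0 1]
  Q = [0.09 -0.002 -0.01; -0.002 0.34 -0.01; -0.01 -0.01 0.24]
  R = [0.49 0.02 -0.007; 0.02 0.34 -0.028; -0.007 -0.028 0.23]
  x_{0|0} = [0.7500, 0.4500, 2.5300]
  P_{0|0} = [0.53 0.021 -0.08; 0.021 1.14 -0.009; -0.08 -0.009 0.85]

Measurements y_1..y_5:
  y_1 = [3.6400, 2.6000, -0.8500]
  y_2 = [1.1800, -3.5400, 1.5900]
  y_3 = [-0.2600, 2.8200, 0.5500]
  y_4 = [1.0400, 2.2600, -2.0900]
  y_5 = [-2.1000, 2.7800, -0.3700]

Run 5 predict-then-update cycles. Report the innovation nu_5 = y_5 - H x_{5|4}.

step 1: x^-=[0.6954, 0.4873, 3.1101]  P^-=[0.5029 -0.0831 -0.0234; -0.0831 1.5033 0.1639; -0.0234 0.1639 1.4126]  S=[1.0450 0.1496 0.1824; 0.1496 1.8241 0.1008; 0.1824 0.1008 1.6696]  K=[0.4973 -0.0268 -0.1240; -0.0891 0.8172 0.0680; 0.1230 0.0158 0.8343]  nu=[2.2622, 2.0428, -3.8280]  x^+=[2.2401, 1.6947, 0.2268]  P^+=[0.2434 -0.0416 0.0150; -0.0416 0.2818 -0.0145; 0.0150 -0.0145 0.1934]
step 2: x^-=[1.8256, 1.7364, 0.7660]  P^-=[0.2884 -0.0627 0.0284; -0.0627 0.6264 0.0135; 0.0284 0.0135 0.5115]  S=[0.8079 0.0502 0.0744; 0.0502 0.9524 -0.0177; 0.0744 -0.0177 0.7411]  K=[0.3683 -0.0297 -0.0733; -0.0732 0.6498 0.0572; 0.1062 0.0160 0.6726]  nu=[-0.9106, -5.6079, 1.1708]  x^+=[1.5708, -1.7740, 1.3669]  P^+=[0.1792 -0.0344 0.0154; -0.0344 0.2242 -0.0111; 0.0154 -0.0111 0.1564]
step 3: x^-=[1.5829, -1.7624, 1.5060]  P^-=[0.2370 -0.0515 0.0227; -0.0515 0.5678 0.0092; 0.0227 0.0092 0.4603]  S=[0.7530 0.0475 0.0675; 0.0475 0.8964 -0.0224; 0.0675 -0.0224 0.6903]  K=[0.3245 -0.0265 -0.0650; -0.0650 0.6271 0.0542; 0.0998 0.0158 0.6514]  nu=[-2.0534, 4.3118, -0.6552]  x^+=[0.8448, 1.0393, 0.9423]  P^+=[0.1579 -0.0304 0.0135; -0.0304 0.2160 -0.0104; 0.0135 -0.0104 0.1512]
step 4: x^-=[0.6782, 1.0675, 1.3513]  P^-=[0.2198 -0.0474 0.0190; -0.0474 0.5595 0.0091; 0.0190 0.0091 0.4526]  S=[0.7343 0.0478 0.0656; 0.0478 0.8891 -0.0232; 0.0656 -0.0232 0.6834]  K=[0.3082 -0.0250 -0.0638; -0.0616 0.6237 0.0536; 0.0971 0.0158 0.6483]  nu=[0.0140, 1.0906, -3.3125]  x^+=[0.8664, 1.5694, -0.7776]  P^+=[0.1501 -0.0288 0.0124; -0.0288 0.2146 -0.0102; 0.0124 -0.0102 0.1503]
step 5: x^-=[0.5979, 1.5860, -0.5790]  P^-=[0.2134 -0.0459 0.0172; -0.0459 0.5581 0.0093; 0.0172 0.0093 0.4511]  S=[0.7272 0.0480 0.0648; 0.0480 0.8881 -0.0234; 0.0648 -0.0234 0.6823]  K=[0.3019 -0.0244 -0.0637; -0.0603 0.6231 0.0535; 0.0959 0.0159 0.6478]  nu=[-2.6715, 1.0688, 0.3226]  x^+=[-0.2552, 2.4303, -0.6094]  P^+=[0.1471 -0.0282 0.0119; -0.0282 0.2143 -0.0101; 0.0119 -0.0101 0.1501]

innov = [-2.6715, 1.0688, 0.3226]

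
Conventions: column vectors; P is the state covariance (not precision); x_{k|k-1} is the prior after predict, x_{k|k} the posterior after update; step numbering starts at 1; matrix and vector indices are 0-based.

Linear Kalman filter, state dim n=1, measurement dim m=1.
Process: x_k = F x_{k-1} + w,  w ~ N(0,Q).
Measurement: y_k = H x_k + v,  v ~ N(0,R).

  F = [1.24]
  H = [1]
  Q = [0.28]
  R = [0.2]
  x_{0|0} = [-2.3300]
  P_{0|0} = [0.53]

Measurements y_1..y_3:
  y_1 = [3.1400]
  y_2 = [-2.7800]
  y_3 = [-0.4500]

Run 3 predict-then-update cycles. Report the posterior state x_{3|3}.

x_post = [-0.7759]

step 1: x^-=[-2.8892]  P^-=[1.0949]  S=[1.2949]  K=[0.8456]  nu=[6.0292]  x^+=[2.2088]  P^+=[0.1691]
step 2: x^-=[2.7389]  P^-=[0.5400]  S=[0.7400]  K=[0.7297]  nu=[-5.5189]  x^+=[-1.2885]  P^+=[0.1459]
step 3: x^-=[-1.5977]  P^-=[0.5044]  S=[0.7044]  K=[0.7161]  nu=[1.1477]  x^+=[-0.7759]  P^+=[0.1432]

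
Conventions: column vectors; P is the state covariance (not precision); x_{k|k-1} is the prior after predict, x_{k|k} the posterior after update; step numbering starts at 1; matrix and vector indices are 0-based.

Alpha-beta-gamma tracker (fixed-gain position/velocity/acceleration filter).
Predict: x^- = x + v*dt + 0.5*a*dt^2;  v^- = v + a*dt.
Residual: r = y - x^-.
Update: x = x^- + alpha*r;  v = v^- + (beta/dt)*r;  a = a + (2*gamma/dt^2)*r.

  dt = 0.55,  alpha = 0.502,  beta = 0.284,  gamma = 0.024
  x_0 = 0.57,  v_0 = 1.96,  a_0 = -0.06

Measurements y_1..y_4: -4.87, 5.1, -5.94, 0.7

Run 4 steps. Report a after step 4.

step 1: x_pred=1.6389  r=-6.5089  x^+=-1.6286  v^+=-1.4340  a^+=-1.0928
step 2: x_pred=-2.5825  r=7.6825  x^+=1.2741  v^+=1.9320  a^+=0.1262
step 3: x_pred=2.3558  r=-8.2958  x^+=-1.8087  v^+=-2.2823  a^+=-1.1901
step 4: x_pred=-3.2440  r=3.9440  x^+=-1.2641  v^+=-0.9003  a^+=-0.5643

a_post = -0.5643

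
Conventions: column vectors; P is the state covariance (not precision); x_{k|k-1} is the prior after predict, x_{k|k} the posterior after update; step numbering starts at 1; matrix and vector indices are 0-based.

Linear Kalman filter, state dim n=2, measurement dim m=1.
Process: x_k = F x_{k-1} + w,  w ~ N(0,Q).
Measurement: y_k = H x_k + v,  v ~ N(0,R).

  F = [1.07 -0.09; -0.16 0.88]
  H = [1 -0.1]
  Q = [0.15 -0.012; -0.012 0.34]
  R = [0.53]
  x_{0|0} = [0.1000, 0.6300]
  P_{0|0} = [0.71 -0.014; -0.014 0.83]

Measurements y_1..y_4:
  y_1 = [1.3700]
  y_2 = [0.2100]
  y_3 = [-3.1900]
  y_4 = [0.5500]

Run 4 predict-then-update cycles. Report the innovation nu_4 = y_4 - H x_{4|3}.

innov = [1.9943]

step 1: x^-=[0.0503, 0.5384]  P^-=[0.9723 -0.2127; -0.2127 1.0049]  S=[1.5549]  K=[0.6390; -0.2014]  nu=[1.3735]  x^+=[0.9280, 0.2618]  P^+=[0.3374 -0.0126; -0.0126 0.9418]
step 2: x^-=[0.9694, 0.0819]  P^-=[0.5464 -0.1564; -0.1564 1.0815]  S=[1.1184]  K=[0.5025; -0.2365]  nu=[-0.7512]  x^+=[0.5919, 0.2595]  P^+=[0.2640 -0.0235; -0.0235 1.0189]
step 3: x^-=[0.6100, 0.1337]  P^-=[0.4650 -0.1603; -0.1603 1.1424]  S=[1.0385]  K=[0.4632; -0.2644]  nu=[-3.7866]  x^+=[-1.1440, 1.1348]  P^+=[0.2422 -0.0331; -0.0331 1.0698]
step 4: x^-=[-1.3262, 1.1817]  P^-=[0.4423 -0.1699; -0.1699 1.1840]  S=[1.0181]  K=[0.4511; -0.2831]  nu=[1.9943]  x^+=[-0.4265, 0.6170]  P^+=[0.2351 -0.0398; -0.0398 1.1024]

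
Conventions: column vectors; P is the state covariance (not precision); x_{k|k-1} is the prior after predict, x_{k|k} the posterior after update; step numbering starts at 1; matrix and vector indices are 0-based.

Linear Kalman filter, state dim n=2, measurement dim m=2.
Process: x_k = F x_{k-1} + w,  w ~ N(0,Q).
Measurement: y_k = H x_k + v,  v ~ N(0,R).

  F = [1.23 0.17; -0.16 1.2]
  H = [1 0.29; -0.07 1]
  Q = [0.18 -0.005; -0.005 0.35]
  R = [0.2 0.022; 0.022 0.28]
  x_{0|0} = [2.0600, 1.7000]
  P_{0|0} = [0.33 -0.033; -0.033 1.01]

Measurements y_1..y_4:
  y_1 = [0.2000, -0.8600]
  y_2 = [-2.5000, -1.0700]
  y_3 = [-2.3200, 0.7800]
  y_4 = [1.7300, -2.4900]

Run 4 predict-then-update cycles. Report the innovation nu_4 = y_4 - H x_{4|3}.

innov = [4.2634, -3.0154]

step 1: x^-=[2.8228, 1.7104]  P^-=[0.6946 0.0883; 0.0883 1.8255]  S=[1.0994 0.5893; 0.5893 2.0966]  K=[0.7594 -0.1945; 0.1139 0.8358]  nu=[-3.1188, -2.3728]  x^+=[0.9159, -0.6279]  P^+=[0.1554 -0.0269; -0.0269 0.2346]
step 2: x^-=[1.0198, -0.9000]  P^-=[0.4106 -0.0267; -0.0267 0.7022]  S=[0.6542 0.1708; 0.1708 0.9879]  K=[0.6603 -0.1702; 0.0885 0.6974]  nu=[-3.2588, -0.0986]  x^+=[-1.1151, -1.2571]  P^+=[0.1352 -0.0237; -0.0237 0.1955]
step 3: x^-=[-1.5853, -1.3301]  P^-=[0.3803 -0.0260; -0.0260 0.6441]  S=[0.6193 0.1567; 0.1567 0.9296]  K=[0.6436 -0.1651; 0.0875 0.6801]  nu=[-0.3490, 1.9991]  x^+=[-2.1399, -0.0011]  P^+=[0.1317 -0.0228; -0.0228 0.1908]
step 4: x^-=[-2.6323, 0.3411]  P^-=[0.3752 -0.0251; -0.0251 0.6368]  S=[0.6142 0.1558; 0.1558 0.9222]  K=[0.6406 -0.1640; 0.0879 0.6776]  nu=[4.2634, -3.0154]  x^+=[0.5933, -1.3274]  P^+=[0.1311 -0.0226; -0.0226 0.1901]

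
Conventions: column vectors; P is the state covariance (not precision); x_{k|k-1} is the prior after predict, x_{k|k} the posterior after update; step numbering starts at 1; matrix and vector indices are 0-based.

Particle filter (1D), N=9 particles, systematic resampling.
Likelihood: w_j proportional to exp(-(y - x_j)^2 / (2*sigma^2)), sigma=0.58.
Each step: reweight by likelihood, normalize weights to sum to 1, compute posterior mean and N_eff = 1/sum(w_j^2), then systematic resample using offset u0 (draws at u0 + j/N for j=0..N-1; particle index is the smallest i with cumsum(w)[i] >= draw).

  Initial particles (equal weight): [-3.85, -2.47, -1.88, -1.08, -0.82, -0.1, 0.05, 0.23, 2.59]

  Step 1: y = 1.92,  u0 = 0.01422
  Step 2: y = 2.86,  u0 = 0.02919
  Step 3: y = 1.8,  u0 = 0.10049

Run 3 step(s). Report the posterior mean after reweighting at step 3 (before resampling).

post_mean = 2.5900

step 1: w=[0.0000, 0.0000, 0.0000, 0.0000, 0.0000, 0.0043, 0.0103, 0.0268, 0.9585]  mean=2.4888  Neff=1.0874  idx=[6, 8, 8, 8, 8, 8, 8, 8, 8]
step 2: w=[0.0000, 0.1250, 0.1250, 0.1250, 0.1250, 0.1250, 0.1250, 0.1250, 0.1250]  mean=2.5900  Neff=8.0000  idx=[1, 2, 3, 3, 4, 5, 6, 7, 8]
step 3: w=[0.1111, 0.1111, 0.1111, 0.1111, 0.1111, 0.1111, 0.1111, 0.1111, 0.1111]  mean=2.5900  Neff=9.0000  idx=[0, 1, 2, 3, 4, 5, 6, 7, 8]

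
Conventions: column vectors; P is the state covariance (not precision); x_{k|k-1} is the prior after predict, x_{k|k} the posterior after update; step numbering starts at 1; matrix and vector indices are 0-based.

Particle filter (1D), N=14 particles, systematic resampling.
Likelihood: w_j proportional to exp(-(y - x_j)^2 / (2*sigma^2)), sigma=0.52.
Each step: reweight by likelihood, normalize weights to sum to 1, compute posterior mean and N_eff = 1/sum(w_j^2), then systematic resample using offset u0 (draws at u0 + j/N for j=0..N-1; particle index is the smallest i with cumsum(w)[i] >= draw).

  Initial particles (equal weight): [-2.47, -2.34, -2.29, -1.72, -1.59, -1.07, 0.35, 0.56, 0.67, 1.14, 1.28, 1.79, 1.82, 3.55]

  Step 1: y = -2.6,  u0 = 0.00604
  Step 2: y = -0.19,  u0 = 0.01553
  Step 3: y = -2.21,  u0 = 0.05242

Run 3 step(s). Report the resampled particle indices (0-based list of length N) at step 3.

resampled_idx = [0, 1, 1, 3, 4, 5, 6, 7, 8, 9, 10, 11, 12, 13]

step 1: w=[0.3134, 0.2854, 0.2707, 0.0772, 0.0490, 0.0043, 0.0000, 0.0000, 0.0000, 0.0000, 0.0000, 0.0000, 0.0000, 0.0000]  mean=-2.2771  Neff=3.8267  idx=[0, 0, 0, 0, 0, 1, 1, 1, 1, 2, 2, 2, 2, 3]
step 2: w=[0.0043, 0.0043, 0.0043, 0.0043, 0.0043, 0.0126, 0.0126, 0.0126, 0.0126, 0.0186, 0.0186, 0.0186, 0.0186, 0.8537]  mean=-1.8098  Neff=1.3682  idx=[3, 9, 13, 13, 13, 13, 13, 13, 13, 13, 13, 13, 13, 13]
step 3: w=[0.0922, 0.1033, 0.0670, 0.0670, 0.0670, 0.0670, 0.0670, 0.0670, 0.0670, 0.0670, 0.0670, 0.0670, 0.0670, 0.0670]  mean=-1.8480  Neff=13.6786  idx=[0, 1, 1, 3, 4, 5, 6, 7, 8, 9, 10, 11, 12, 13]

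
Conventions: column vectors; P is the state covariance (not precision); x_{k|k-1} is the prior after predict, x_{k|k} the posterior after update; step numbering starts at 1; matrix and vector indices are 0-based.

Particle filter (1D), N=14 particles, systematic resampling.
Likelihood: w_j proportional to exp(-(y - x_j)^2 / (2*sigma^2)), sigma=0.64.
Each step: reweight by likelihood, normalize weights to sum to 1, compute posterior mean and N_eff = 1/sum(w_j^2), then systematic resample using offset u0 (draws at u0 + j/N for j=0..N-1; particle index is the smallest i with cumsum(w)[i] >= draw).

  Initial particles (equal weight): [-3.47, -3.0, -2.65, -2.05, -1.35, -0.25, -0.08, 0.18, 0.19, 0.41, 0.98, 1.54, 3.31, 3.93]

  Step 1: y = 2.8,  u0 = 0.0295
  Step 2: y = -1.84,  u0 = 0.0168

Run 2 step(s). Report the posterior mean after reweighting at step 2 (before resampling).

step 1: w=[0.0000, 0.0000, 0.0000, 0.0000, 0.0000, 0.0000, 0.0000, 0.0002, 0.0002, 0.0009, 0.0159, 0.1307, 0.6610, 0.1910]  mean=3.1560  Neff=2.0378  idx=[11, 11, 12, 12, 12, 12, 12, 12, 12, 12, 12, 13, 13, 13]
step 2: w=[0.5000, 0.5000, 0.0000, 0.0000, 0.0000, 0.0000, 0.0000, 0.0000, 0.0000, 0.0000, 0.0000, 0.0000, 0.0000, 0.0000]  mean=1.5400  Neff=2.0000  idx=[0, 0, 0, 0, 0, 0, 0, 1, 1, 1, 1, 1, 1, 1]

post_mean = 1.5400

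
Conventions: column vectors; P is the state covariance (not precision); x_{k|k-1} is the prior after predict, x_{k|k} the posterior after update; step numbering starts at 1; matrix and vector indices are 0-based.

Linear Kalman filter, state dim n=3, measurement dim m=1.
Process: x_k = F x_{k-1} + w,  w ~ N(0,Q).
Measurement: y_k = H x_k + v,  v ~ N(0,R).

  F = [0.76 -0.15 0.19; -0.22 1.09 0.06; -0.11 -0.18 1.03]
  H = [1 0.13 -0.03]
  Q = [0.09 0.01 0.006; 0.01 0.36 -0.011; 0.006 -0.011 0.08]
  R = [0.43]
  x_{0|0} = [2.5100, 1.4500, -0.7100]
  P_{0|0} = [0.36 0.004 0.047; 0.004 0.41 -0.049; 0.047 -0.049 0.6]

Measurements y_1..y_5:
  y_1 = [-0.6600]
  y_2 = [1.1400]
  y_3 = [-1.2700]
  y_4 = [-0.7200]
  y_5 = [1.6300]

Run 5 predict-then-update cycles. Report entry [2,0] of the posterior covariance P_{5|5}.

P_post[2,0] = 0.4147

step 1: x^-=[1.5552, 0.9857, -1.2684]  P^-=[0.3443 -0.1165 0.1490; -0.1165 0.8571 -0.1114; 0.1490 -0.1114 0.7419]  S=[0.7511]  K=[0.4323; -0.0023; 0.1494]  nu=[-2.3814]  x^+=[0.5258, 0.9911, -1.6242]  P^+=[0.2039 -0.1157 0.1005; -0.1157 0.8571 -0.1112; 0.1005 -0.1112 0.7251]
step 2: x^-=[-0.0577, 0.8672, -1.9092]  P^-=[0.3150 -0.2773 0.2654; -0.2773 1.4292 -0.2672; 0.2654 -0.2672 0.8934]  S=[0.6840]  K=[0.3962; -0.1221; 0.2981]  nu=[1.0277]  x^+=[0.3495, 0.7417, -1.6029]  P^+=[0.2076 -0.2442 0.1847; -0.2442 1.4190 -0.2423; 0.1847 -0.2423 0.8326]
step 3: x^-=[-0.1502, 0.6354, -1.8229]  P^-=[0.3947 -0.5049 0.4057; -0.5049 2.1395 -0.5257; 0.4057 -0.5257 1.0501]  S=[0.7103]  K=[0.4462; -0.2970; 0.4305]  nu=[-1.2571]  x^+=[-0.7111, 1.0088, -2.3641]  P^+=[0.2533 -0.4108 0.2692; -0.4108 2.0768 -0.4349; 0.2692 -0.4349 0.9184]
step 4: x^-=[-1.1409, 1.1142, -2.5384]  P^-=[0.5124 -0.8004 0.5572; -0.8004 2.9760 -0.8690; 0.5572 -0.8690 1.2087]  S=[0.7590]  K=[0.5160; -0.5105; 0.5375]  nu=[0.1999]  x^+=[-1.0378, 1.0121, -2.4309]  P^+=[0.3103 -0.6005 0.3467; -0.6005 2.7783 -0.6607; 0.3467 -0.6607 0.9894]
step 5: x^-=[-1.4024, 1.1857, -2.5719]  P^-=[0.6422 -1.1317 0.7098; -1.1317 3.8719 -1.2547; 0.7098 -1.2547 1.3660]  S=[0.8118]  K=[0.5836; -0.7276; 0.6229]  nu=[2.8011]  x^+=[0.2323, -0.8525, -0.8271]  P^+=[0.3657 -0.7870 0.4147; -0.7870 3.4420 -0.8867; 0.4147 -0.8867 1.0511]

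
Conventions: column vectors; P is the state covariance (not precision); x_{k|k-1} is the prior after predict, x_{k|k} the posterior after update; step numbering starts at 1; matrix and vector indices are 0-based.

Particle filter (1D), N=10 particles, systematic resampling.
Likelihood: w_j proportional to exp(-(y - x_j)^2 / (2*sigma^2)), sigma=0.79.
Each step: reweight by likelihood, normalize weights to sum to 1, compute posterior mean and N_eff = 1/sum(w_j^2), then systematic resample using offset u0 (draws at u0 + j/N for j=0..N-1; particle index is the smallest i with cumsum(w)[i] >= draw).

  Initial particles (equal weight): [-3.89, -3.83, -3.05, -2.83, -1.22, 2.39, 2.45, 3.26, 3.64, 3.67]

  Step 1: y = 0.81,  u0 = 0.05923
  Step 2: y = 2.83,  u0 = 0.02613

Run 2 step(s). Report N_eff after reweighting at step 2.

step 1: w=[0.0000, 0.0000, 0.0000, 0.0001, 0.1230, 0.4521, 0.3873, 0.0272, 0.0055, 0.0048]  mean=2.0052  Neff=2.7004  idx=[4, 5, 5, 5, 5, 5, 6, 6, 6, 6]
step 2: w=[0.0000, 0.1092, 0.1092, 0.1092, 0.1092, 0.1092, 0.1135, 0.1135, 0.1135, 0.1135]  mean=2.4173  Neff=8.9965  idx=[1, 2, 3, 3, 4, 5, 6, 7, 8, 9]

N_eff = 8.9965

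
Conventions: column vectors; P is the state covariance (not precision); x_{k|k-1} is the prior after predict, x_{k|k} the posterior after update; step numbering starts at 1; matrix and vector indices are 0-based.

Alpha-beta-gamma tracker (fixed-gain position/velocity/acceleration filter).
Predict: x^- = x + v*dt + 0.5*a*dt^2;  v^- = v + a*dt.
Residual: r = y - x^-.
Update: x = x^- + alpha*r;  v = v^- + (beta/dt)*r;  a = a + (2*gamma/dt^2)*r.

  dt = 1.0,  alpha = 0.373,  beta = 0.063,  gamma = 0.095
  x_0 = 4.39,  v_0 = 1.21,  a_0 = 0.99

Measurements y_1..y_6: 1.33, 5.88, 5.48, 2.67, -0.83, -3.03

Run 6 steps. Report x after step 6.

step 1: x_pred=6.0950  r=-4.7650  x^+=4.3177  v^+=1.8998  a^+=0.0847
step 2: x_pred=6.2598  r=-0.3798  x^+=6.1181  v^+=1.9605  a^+=0.0125
step 3: x_pred=8.0849  r=-2.6049  x^+=7.1133  v^+=1.8089  a^+=-0.4824
step 4: x_pred=8.6810  r=-6.0110  x^+=6.4389  v^+=0.9478  a^+=-1.6245
step 5: x_pred=6.5744  r=-7.4044  x^+=3.8126  v^+=-1.1432  a^+=-3.0314
step 6: x_pred=1.1537  r=-4.1837  x^+=-0.4068  v^+=-4.4381  a^+=-3.8263

x_post = -0.4068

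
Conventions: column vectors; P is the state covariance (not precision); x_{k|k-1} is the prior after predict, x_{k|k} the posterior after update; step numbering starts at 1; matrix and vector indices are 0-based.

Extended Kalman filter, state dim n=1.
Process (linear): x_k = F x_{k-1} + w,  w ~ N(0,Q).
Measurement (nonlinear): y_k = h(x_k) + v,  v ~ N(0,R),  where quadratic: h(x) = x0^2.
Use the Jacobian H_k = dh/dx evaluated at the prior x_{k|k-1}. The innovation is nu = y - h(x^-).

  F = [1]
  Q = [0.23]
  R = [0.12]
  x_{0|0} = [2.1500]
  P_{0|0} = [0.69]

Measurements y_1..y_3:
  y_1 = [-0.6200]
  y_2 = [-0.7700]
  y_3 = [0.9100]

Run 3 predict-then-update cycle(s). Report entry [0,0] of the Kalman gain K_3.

step 1: x^-=[2.1500]  P^-=[0.9200]  H_jac=[4.3000]  S=[17.1308]  K=[0.2309]  nu=[-5.2425]  x^+=[0.9394]  P^+=[0.0064]
step 2: x^-=[0.9394]  P^-=[0.2364]  H_jac=[1.8787]  S=[0.9545]  K=[0.4654]  nu=[-1.6524]  x^+=[0.1704]  P^+=[0.0297]
step 3: x^-=[0.1704]  P^-=[0.2597]  H_jac=[0.3408]  S=[0.1502]  K=[0.5894]  nu=[0.8810]  x^+=[0.6897]  P^+=[0.2076]

K[0,0] = 0.5894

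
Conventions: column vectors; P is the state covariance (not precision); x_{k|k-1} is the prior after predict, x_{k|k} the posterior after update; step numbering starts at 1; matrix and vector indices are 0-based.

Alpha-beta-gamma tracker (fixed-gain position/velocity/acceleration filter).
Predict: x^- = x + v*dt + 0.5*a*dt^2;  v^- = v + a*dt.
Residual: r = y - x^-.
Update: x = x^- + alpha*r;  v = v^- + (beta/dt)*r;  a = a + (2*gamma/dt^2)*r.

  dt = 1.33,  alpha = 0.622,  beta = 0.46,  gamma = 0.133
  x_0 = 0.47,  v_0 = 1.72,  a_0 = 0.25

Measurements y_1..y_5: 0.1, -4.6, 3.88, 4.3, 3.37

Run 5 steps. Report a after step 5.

a_post = 0.4226

step 1: x_pred=2.9787  r=-2.8787  x^+=1.1882  v^+=1.0569  a^+=-0.1829
step 2: x_pred=2.4320  r=-7.0320  x^+=-1.9419  v^+=-1.6185  a^+=-1.2403
step 3: x_pred=-5.1915  r=9.0715  x^+=0.4510  v^+=-0.1306  a^+=0.1238
step 4: x_pred=0.3867  r=3.9133  x^+=2.8208  v^+=1.3875  a^+=0.7123
step 5: x_pred=5.2961  r=-1.9261  x^+=4.0981  v^+=1.6686  a^+=0.4226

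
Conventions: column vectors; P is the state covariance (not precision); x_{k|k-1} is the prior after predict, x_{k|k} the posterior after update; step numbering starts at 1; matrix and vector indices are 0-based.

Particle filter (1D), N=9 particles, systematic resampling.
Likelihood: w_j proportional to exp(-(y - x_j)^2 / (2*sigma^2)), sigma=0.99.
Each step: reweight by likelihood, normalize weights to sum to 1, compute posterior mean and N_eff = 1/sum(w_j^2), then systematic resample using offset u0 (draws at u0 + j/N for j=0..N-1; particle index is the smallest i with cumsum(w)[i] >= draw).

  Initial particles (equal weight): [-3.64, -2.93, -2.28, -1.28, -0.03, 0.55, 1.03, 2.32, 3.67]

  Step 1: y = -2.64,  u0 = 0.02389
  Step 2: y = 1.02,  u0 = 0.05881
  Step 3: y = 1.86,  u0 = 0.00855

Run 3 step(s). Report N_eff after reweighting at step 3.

step 1: w=[0.2055, 0.3279, 0.3204, 0.1332, 0.0106, 0.0019, 0.0004, 0.0000, 0.0000]  mean=-2.6090  Neff=3.6992  idx=[0, 0, 1, 1, 1, 2, 2, 2, 3]
step 2: w=[0.0002, 0.0002, 0.0044, 0.0044, 0.0044, 0.0483, 0.0483, 0.0483, 0.8415]  mean=-1.4476  Neff=1.3983  idx=[5, 8, 8, 8, 8, 8, 8, 8, 8]
step 3: w=[0.0030, 0.1246, 0.1246, 0.1246, 0.1246, 0.1246, 0.1246, 0.1246, 0.1246]  mean=-1.2830  Neff=8.0482  idx=[1, 1, 2, 3, 4, 5, 6, 7, 8]

N_eff = 8.0482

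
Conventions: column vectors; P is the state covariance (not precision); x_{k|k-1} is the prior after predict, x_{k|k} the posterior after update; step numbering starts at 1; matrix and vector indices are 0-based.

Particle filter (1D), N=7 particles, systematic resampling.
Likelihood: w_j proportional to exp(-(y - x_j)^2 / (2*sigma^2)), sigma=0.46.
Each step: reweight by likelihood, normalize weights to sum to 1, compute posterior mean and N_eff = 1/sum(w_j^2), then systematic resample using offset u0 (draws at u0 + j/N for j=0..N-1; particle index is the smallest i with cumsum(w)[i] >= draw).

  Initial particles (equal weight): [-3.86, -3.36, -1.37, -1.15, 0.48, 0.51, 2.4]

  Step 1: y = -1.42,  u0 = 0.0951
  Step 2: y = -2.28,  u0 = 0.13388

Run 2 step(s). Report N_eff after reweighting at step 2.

N_eff = 5.8238

step 1: w=[0.0000, 0.0001, 0.5413, 0.4584, 0.0001, 0.0001, 0.0000]  mean=-1.2690  Neff=1.9874  idx=[2, 2, 2, 2, 3, 3, 3]
step 2: w=[0.1985, 0.1985, 0.1985, 0.1985, 0.0687, 0.0687, 0.0687]  mean=-1.3246  Neff=5.8238  idx=[0, 1, 2, 2, 3, 4, 6]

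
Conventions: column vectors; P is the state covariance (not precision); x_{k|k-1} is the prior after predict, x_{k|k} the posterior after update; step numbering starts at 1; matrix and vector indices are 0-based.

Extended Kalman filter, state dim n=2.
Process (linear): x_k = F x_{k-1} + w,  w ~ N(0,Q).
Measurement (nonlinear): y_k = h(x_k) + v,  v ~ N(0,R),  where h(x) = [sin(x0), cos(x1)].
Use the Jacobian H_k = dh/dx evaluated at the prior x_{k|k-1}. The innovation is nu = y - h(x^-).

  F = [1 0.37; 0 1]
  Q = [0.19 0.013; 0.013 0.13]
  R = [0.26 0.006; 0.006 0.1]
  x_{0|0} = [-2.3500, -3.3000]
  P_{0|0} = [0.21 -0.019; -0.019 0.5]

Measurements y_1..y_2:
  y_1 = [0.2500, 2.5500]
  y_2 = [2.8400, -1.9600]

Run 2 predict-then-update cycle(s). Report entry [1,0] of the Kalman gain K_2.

step 1: x^-=[-3.5710, -3.3000]  P^-=[0.4544 0.1790; 0.1790 0.6300]  H_jac=[-0.9092 0.0000; 0.0000 -0.1577]  S=[0.6356 0.0317; 0.0317 0.1157]  K=[-0.6466 -0.0670; -0.2162 -0.7999]  nu=[-0.1663, 3.5375]  x^+=[-3.7006, -6.0938]  P^+=[0.1854 0.0671; 0.0671 0.5153]
step 2: x^-=[-5.9553, -6.0938]  P^-=[0.4956 0.2708; 0.2708 0.6453]  H_jac=[0.9467 0.0000; 0.0000 -0.1883]  S=[0.7042 -0.0423; -0.0423 0.1229]  K=[0.6549 -0.1896; 0.3111 -0.8819]  nu=[2.5180, -2.9421]  x^+=[-3.7484, -2.7159]  P^+=[0.1786 0.0798; 0.0798 0.4584]

K[1,0] = 0.3111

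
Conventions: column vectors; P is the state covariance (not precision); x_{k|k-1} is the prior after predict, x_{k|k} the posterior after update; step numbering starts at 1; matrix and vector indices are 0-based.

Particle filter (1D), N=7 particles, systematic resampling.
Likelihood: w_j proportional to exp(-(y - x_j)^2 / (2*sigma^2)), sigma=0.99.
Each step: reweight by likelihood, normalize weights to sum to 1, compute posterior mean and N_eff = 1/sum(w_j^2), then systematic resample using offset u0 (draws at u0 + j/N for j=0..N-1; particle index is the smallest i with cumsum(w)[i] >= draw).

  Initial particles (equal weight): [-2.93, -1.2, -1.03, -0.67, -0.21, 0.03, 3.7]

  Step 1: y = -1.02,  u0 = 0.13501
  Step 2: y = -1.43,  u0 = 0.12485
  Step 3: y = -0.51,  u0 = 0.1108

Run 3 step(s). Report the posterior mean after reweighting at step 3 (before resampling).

step 1: w=[0.0356, 0.2254, 0.2291, 0.2153, 0.1640, 0.1306, 0.0000]  mean=-0.7856  Neff=5.1319  idx=[1, 2, 2, 3, 4, 4, 5]
step 2: w=[0.2013, 0.1906, 0.1906, 0.1541, 0.0968, 0.0968, 0.0697]  mean=-0.7761  Neff=6.2282  idx=[0, 1, 2, 2, 3, 5, 6]
step 3: w=[0.1265, 0.1405, 0.1405, 0.1405, 0.1592, 0.1540, 0.1390]  mean=-0.7206  Neff=6.9663  idx=[0, 1, 2, 3, 4, 5, 6]

post_mean = -0.7206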